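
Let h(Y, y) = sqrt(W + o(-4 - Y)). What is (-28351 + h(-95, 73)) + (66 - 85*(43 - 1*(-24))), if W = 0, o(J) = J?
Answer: -33980 + sqrt(91) ≈ -33970.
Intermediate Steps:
h(Y, y) = sqrt(-4 - Y) (h(Y, y) = sqrt(0 + (-4 - Y)) = sqrt(-4 - Y))
(-28351 + h(-95, 73)) + (66 - 85*(43 - 1*(-24))) = (-28351 + sqrt(-4 - 1*(-95))) + (66 - 85*(43 - 1*(-24))) = (-28351 + sqrt(-4 + 95)) + (66 - 85*(43 + 24)) = (-28351 + sqrt(91)) + (66 - 85*67) = (-28351 + sqrt(91)) + (66 - 5695) = (-28351 + sqrt(91)) - 5629 = -33980 + sqrt(91)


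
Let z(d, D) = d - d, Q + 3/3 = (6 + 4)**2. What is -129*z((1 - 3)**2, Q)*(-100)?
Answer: 0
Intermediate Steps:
Q = 99 (Q = -1 + (6 + 4)**2 = -1 + 10**2 = -1 + 100 = 99)
z(d, D) = 0
-129*z((1 - 3)**2, Q)*(-100) = -129*0*(-100) = 0*(-100) = 0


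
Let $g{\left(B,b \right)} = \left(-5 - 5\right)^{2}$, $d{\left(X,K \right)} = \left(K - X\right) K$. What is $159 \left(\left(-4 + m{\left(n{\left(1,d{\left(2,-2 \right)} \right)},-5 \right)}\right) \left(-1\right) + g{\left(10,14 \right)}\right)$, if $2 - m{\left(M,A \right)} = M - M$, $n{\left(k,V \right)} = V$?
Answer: $16218$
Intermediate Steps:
$d{\left(X,K \right)} = K \left(K - X\right)$
$m{\left(M,A \right)} = 2$ ($m{\left(M,A \right)} = 2 - \left(M - M\right) = 2 - 0 = 2 + 0 = 2$)
$g{\left(B,b \right)} = 100$ ($g{\left(B,b \right)} = \left(-10\right)^{2} = 100$)
$159 \left(\left(-4 + m{\left(n{\left(1,d{\left(2,-2 \right)} \right)},-5 \right)}\right) \left(-1\right) + g{\left(10,14 \right)}\right) = 159 \left(\left(-4 + 2\right) \left(-1\right) + 100\right) = 159 \left(\left(-2\right) \left(-1\right) + 100\right) = 159 \left(2 + 100\right) = 159 \cdot 102 = 16218$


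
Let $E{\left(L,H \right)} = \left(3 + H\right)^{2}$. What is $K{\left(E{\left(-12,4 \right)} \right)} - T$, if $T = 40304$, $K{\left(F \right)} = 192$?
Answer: $-40112$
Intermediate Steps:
$K{\left(E{\left(-12,4 \right)} \right)} - T = 192 - 40304 = -40112$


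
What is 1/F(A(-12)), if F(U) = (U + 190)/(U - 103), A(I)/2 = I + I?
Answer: -151/142 ≈ -1.0634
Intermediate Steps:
A(I) = 4*I (A(I) = 2*(I + I) = 2*(2*I) = 4*I)
F(U) = (190 + U)/(-103 + U)
1/F(A(-12)) = 1/((190 + 4*(-12))/(-103 + 4*(-12))) = 1/((190 - 48)/(-103 - 48)) = 1/(142/(-151)) = 1/(-1/151*142) = 1/(-142/151) = -151/142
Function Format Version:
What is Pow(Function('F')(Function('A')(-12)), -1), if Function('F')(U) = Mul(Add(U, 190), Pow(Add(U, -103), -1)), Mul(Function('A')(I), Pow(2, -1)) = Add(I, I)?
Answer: Rational(-151, 142) ≈ -1.0634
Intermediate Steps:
Function('A')(I) = Mul(4, I) (Function('A')(I) = Mul(2, Add(I, I)) = Mul(2, Mul(2, I)) = Mul(4, I))
Function('F')(U) = Mul(Pow(Add(-103, U), -1), Add(190, U)) (Function('F')(U) = Mul(Add(190, U), Pow(Add(-103, U), -1)) = Mul(Pow(Add(-103, U), -1), Add(190, U)))
Pow(Function('F')(Function('A')(-12)), -1) = Pow(Mul(Pow(Add(-103, Mul(4, -12)), -1), Add(190, Mul(4, -12))), -1) = Pow(Mul(Pow(Add(-103, -48), -1), Add(190, -48)), -1) = Pow(Mul(Pow(-151, -1), 142), -1) = Pow(Mul(Rational(-1, 151), 142), -1) = Pow(Rational(-142, 151), -1) = Rational(-151, 142)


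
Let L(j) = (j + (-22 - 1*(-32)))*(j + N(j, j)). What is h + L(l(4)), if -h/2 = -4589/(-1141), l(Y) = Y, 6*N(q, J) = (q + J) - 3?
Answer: 204089/3423 ≈ 59.623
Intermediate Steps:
N(q, J) = -½ + J/6 + q/6 (N(q, J) = ((q + J) - 3)/6 = ((J + q) - 3)/6 = (-3 + J + q)/6 = -½ + J/6 + q/6)
h = -9178/1141 (h = -(-9178)/(-1141) = -(-9178)*(-1)/1141 = -2*4589/1141 = -9178/1141 ≈ -8.0438)
L(j) = (10 + j)*(-½ + 4*j/3) (L(j) = (j + (-22 - 1*(-32)))*(j + (-½ + j/6 + j/6)) = (j + (-22 + 32))*(j + (-½ + j/3)) = (j + 10)*(-½ + 4*j/3) = (10 + j)*(-½ + 4*j/3))
h + L(l(4)) = -9178/1141 + (-5 + (4/3)*4² + (77/6)*4) = -9178/1141 + (-5 + (4/3)*16 + 154/3) = -9178/1141 + (-5 + 64/3 + 154/3) = -9178/1141 + 203/3 = 204089/3423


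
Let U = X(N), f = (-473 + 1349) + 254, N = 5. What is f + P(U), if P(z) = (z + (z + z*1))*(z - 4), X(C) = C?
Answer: 1145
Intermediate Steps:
f = 1130 (f = 876 + 254 = 1130)
U = 5
P(z) = 3*z*(-4 + z) (P(z) = (z + (z + z))*(-4 + z) = (z + 2*z)*(-4 + z) = (3*z)*(-4 + z) = 3*z*(-4 + z))
f + P(U) = 1130 + 3*5*(-4 + 5) = 1130 + 3*5*1 = 1130 + 15 = 1145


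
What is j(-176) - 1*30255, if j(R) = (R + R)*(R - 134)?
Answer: 78865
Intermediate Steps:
j(R) = 2*R*(-134 + R) (j(R) = (2*R)*(-134 + R) = 2*R*(-134 + R))
j(-176) - 1*30255 = 2*(-176)*(-134 - 176) - 1*30255 = 2*(-176)*(-310) - 30255 = 109120 - 30255 = 78865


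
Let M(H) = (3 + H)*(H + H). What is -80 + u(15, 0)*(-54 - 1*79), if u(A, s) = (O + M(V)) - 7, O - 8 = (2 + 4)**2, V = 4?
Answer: -12449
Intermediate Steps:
M(H) = 2*H*(3 + H) (M(H) = (3 + H)*(2*H) = 2*H*(3 + H))
O = 44 (O = 8 + (2 + 4)**2 = 8 + 6**2 = 8 + 36 = 44)
u(A, s) = 93 (u(A, s) = (44 + 2*4*(3 + 4)) - 7 = (44 + 2*4*7) - 7 = (44 + 56) - 7 = 100 - 7 = 93)
-80 + u(15, 0)*(-54 - 1*79) = -80 + 93*(-54 - 1*79) = -80 + 93*(-54 - 79) = -80 + 93*(-133) = -80 - 12369 = -12449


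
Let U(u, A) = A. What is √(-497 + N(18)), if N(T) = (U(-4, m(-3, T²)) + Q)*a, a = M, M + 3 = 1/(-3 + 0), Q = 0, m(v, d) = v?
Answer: I*√487 ≈ 22.068*I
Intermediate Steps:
M = -10/3 (M = -3 + 1/(-3 + 0) = -3 + 1/(-3) = -3 - ⅓ = -10/3 ≈ -3.3333)
a = -10/3 ≈ -3.3333
N(T) = 10 (N(T) = (-3 + 0)*(-10/3) = -3*(-10/3) = 10)
√(-497 + N(18)) = √(-497 + 10) = √(-487) = I*√487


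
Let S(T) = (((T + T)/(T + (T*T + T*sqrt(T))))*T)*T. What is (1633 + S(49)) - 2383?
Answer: -37948/57 ≈ -665.75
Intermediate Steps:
S(T) = 2*T**3/(T + T**2 + T**(3/2)) (S(T) = (((2*T)/(T + (T**2 + T**(3/2))))*T)*T = (((2*T)/(T + T**2 + T**(3/2)))*T)*T = ((2*T/(T + T**2 + T**(3/2)))*T)*T = (2*T**2/(T + T**2 + T**(3/2)))*T = 2*T**3/(T + T**2 + T**(3/2)))
(1633 + S(49)) - 2383 = (1633 + 2*49**3/(49 + 49**2 + 49**(3/2))) - 2383 = (1633 + 2*117649/(49 + 2401 + 343)) - 2383 = (1633 + 2*117649/2793) - 2383 = (1633 + 2*117649*(1/2793)) - 2383 = (1633 + 4802/57) - 2383 = 97883/57 - 2383 = -37948/57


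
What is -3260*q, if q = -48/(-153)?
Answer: -52160/51 ≈ -1022.7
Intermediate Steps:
q = 16/51 (q = -48*(-1/153) = 16/51 ≈ 0.31373)
-3260*q = -3260*16/51 = -52160/51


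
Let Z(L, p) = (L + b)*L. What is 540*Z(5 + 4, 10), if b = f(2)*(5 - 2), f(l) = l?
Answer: 72900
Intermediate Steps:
b = 6 (b = 2*(5 - 2) = 2*3 = 6)
Z(L, p) = L*(6 + L) (Z(L, p) = (L + 6)*L = (6 + L)*L = L*(6 + L))
540*Z(5 + 4, 10) = 540*((5 + 4)*(6 + (5 + 4))) = 540*(9*(6 + 9)) = 540*(9*15) = 540*135 = 72900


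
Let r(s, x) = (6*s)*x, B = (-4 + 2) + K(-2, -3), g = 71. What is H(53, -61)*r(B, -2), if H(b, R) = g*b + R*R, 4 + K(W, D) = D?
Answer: 808272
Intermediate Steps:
K(W, D) = -4 + D
B = -9 (B = (-4 + 2) + (-4 - 3) = -2 - 7 = -9)
r(s, x) = 6*s*x
H(b, R) = R² + 71*b (H(b, R) = 71*b + R*R = 71*b + R² = R² + 71*b)
H(53, -61)*r(B, -2) = ((-61)² + 71*53)*(6*(-9)*(-2)) = (3721 + 3763)*108 = 7484*108 = 808272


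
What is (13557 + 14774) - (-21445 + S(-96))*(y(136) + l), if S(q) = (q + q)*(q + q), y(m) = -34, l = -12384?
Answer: 191501473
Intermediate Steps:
S(q) = 4*q**2 (S(q) = (2*q)*(2*q) = 4*q**2)
(13557 + 14774) - (-21445 + S(-96))*(y(136) + l) = (13557 + 14774) - (-21445 + 4*(-96)**2)*(-34 - 12384) = 28331 - (-21445 + 4*9216)*(-12418) = 28331 - (-21445 + 36864)*(-12418) = 28331 - 15419*(-12418) = 28331 - 1*(-191473142) = 28331 + 191473142 = 191501473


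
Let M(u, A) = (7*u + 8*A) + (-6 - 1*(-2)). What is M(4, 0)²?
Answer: 576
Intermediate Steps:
M(u, A) = -4 + 7*u + 8*A (M(u, A) = (7*u + 8*A) + (-6 + 2) = (7*u + 8*A) - 4 = -4 + 7*u + 8*A)
M(4, 0)² = (-4 + 7*4 + 8*0)² = (-4 + 28 + 0)² = 24² = 576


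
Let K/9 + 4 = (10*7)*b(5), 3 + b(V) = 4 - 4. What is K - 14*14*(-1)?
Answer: -1730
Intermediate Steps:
b(V) = -3 (b(V) = -3 + (4 - 4) = -3 + 0 = -3)
K = -1926 (K = -36 + 9*((10*7)*(-3)) = -36 + 9*(70*(-3)) = -36 + 9*(-210) = -36 - 1890 = -1926)
K - 14*14*(-1) = -1926 - 14*14*(-1) = -1926 - 196*(-1) = -1926 + 196 = -1730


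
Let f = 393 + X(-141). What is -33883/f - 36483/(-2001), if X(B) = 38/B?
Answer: -2513179126/36935125 ≈ -68.043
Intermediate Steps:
f = 55375/141 (f = 393 + 38/(-141) = 393 + 38*(-1/141) = 393 - 38/141 = 55375/141 ≈ 392.73)
-33883/f - 36483/(-2001) = -33883/55375/141 - 36483/(-2001) = -33883*141/55375 - 36483*(-1/2001) = -4777503/55375 + 12161/667 = -2513179126/36935125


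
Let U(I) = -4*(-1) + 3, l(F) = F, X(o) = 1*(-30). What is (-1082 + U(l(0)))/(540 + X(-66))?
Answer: -215/102 ≈ -2.1078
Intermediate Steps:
X(o) = -30
U(I) = 7 (U(I) = 4 + 3 = 7)
(-1082 + U(l(0)))/(540 + X(-66)) = (-1082 + 7)/(540 - 30) = -1075/510 = -1075*1/510 = -215/102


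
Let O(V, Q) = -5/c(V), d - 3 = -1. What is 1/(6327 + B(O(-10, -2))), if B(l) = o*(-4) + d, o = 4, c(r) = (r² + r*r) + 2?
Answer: 1/6313 ≈ 0.00015840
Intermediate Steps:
c(r) = 2 + 2*r² (c(r) = (r² + r²) + 2 = 2*r² + 2 = 2 + 2*r²)
d = 2 (d = 3 - 1 = 2)
O(V, Q) = -5/(2 + 2*V²)
B(l) = -14 (B(l) = 4*(-4) + 2 = -16 + 2 = -14)
1/(6327 + B(O(-10, -2))) = 1/(6327 - 14) = 1/6313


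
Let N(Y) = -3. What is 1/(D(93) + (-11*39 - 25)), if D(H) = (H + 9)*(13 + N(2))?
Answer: 1/566 ≈ 0.0017668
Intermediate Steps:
D(H) = 90 + 10*H (D(H) = (H + 9)*(13 - 3) = (9 + H)*10 = 90 + 10*H)
1/(D(93) + (-11*39 - 25)) = 1/((90 + 10*93) + (-11*39 - 25)) = 1/((90 + 930) + (-429 - 25)) = 1/(1020 - 454) = 1/566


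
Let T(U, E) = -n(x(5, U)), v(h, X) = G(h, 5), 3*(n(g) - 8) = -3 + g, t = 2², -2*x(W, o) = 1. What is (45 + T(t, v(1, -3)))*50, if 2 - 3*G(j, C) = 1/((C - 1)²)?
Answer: 5725/3 ≈ 1908.3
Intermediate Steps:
x(W, o) = -½ (x(W, o) = -½*1 = -½)
t = 4
n(g) = 7 + g/3 (n(g) = 8 + (-3 + g)/3 = 8 + (-1 + g/3) = 7 + g/3)
G(j, C) = ⅔ - 1/(3*(-1 + C)²) (G(j, C) = ⅔ - 1/(3*(C - 1)²) = ⅔ - 1/(3*(-1 + C)²))
v(h, X) = 31/48 (v(h, X) = ⅔ - 1/(3*(-1 + 5)²) = ⅔ - ⅓/4² = ⅔ - ⅓*1/16 = ⅔ - 1/48 = 31/48)
T(U, E) = -41/6 (T(U, E) = -(7 + (⅓)*(-½)) = -(7 - ⅙) = -1*41/6 = -41/6)
(45 + T(t, v(1, -3)))*50 = (45 - 41/6)*50 = (229/6)*50 = 5725/3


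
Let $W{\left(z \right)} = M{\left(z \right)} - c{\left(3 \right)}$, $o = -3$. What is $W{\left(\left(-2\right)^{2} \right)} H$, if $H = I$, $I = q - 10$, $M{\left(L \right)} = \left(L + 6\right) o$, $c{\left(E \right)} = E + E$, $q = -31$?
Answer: $1476$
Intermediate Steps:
$c{\left(E \right)} = 2 E$
$M{\left(L \right)} = -18 - 3 L$ ($M{\left(L \right)} = \left(L + 6\right) \left(-3\right) = \left(6 + L\right) \left(-3\right) = -18 - 3 L$)
$W{\left(z \right)} = -24 - 3 z$ ($W{\left(z \right)} = \left(-18 - 3 z\right) - 2 \cdot 3 = \left(-18 - 3 z\right) - 6 = -24 - 3 z$)
$I = -41$ ($I = -31 - 10 = -41$)
$H = -41$
$W{\left(\left(-2\right)^{2} \right)} H = \left(-24 - 3 \left(-2\right)^{2}\right) \left(-41\right) = \left(-24 - 12\right) \left(-41\right) = \left(-36\right) \left(-41\right) = 1476$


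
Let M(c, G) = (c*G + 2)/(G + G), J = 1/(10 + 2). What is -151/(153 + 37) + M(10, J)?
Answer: 3079/190 ≈ 16.205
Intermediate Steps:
J = 1/12 ≈ 0.083333
M(c, G) = (2 + G*c)/(2*G) (M(c, G) = (G*c + 2)/((2*G)) = (2 + G*c)*(1/(2*G)) = (2 + G*c)/(2*G))
-151/(153 + 37) + M(10, J) = -151/(153 + 37) + (1/(1/12) + (1/2)*10) = -151/190 + (12 + 5) = (1/190)*(-151) + 17 = -151/190 + 17 = 3079/190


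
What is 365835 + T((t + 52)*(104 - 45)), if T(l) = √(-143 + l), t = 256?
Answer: 365835 + 11*√149 ≈ 3.6597e+5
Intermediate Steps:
365835 + T((t + 52)*(104 - 45)) = 365835 + √(-143 + (256 + 52)*(104 - 45)) = 365835 + √(-143 + 308*59) = 365835 + √(-143 + 18172) = 365835 + √18029 = 365835 + 11*√149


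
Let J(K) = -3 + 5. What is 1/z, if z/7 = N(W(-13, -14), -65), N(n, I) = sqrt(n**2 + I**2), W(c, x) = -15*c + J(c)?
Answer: sqrt(43034)/301238 ≈ 0.00068865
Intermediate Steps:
J(K) = 2
W(c, x) = 2 - 15*c (W(c, x) = -15*c + 2 = 2 - 15*c)
N(n, I) = sqrt(I**2 + n**2)
z = 7*sqrt(43034) (z = 7*sqrt((-65)**2 + (2 - 15*(-13))**2) = 7*sqrt(4225 + (2 + 195)**2) = 7*sqrt(4225 + 197**2) = 7*sqrt(4225 + 38809) = 7*sqrt(43034) ≈ 1452.1)
1/z = 1/(7*sqrt(43034)) = sqrt(43034)/301238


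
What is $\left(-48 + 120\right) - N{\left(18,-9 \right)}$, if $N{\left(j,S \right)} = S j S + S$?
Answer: $-1377$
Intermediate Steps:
$N{\left(j,S \right)} = S + j S^{2}$ ($N{\left(j,S \right)} = j S^{2} + S = S + j S^{2}$)
$\left(-48 + 120\right) - N{\left(18,-9 \right)} = \left(-48 + 120\right) - - 9 \left(1 - 162\right) = 72 - - 9 \left(1 - 162\right) = 72 - \left(-9\right) \left(-161\right) = 72 - 1449 = -1377$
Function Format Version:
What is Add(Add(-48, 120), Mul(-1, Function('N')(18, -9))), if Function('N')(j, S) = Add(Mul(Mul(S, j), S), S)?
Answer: -1377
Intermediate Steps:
Function('N')(j, S) = Add(S, Mul(j, Pow(S, 2))) (Function('N')(j, S) = Add(Mul(j, Pow(S, 2)), S) = Add(S, Mul(j, Pow(S, 2))))
Add(Add(-48, 120), Mul(-1, Function('N')(18, -9))) = Add(Add(-48, 120), Mul(-1, Mul(-9, Add(1, Mul(-9, 18))))) = Add(72, Mul(-1, Mul(-9, Add(1, -162)))) = Add(72, Mul(-1, Mul(-9, -161))) = Add(72, Mul(-1, 1449)) = Add(72, -1449) = -1377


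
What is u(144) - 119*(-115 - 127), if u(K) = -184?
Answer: 28614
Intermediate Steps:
u(144) - 119*(-115 - 127) = -184 - 119*(-115 - 127) = -184 - 119*(-242) = -184 - 1*(-28798) = -184 + 28798 = 28614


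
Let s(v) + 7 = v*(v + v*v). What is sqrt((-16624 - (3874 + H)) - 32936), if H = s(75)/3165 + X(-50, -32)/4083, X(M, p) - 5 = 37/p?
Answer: I*sqrt(63614740275015905730)/34460520 ≈ 231.45*I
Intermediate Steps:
X(M, p) = 5 + 37/p
s(v) = -7 + v*(v + v**2) (s(v) = -7 + v*(v + v*v) = -7 + v*(v + v**2))
H = 18618304901/137842080 (H = (-7 + 75**2 + 75**3)/3165 + (5 + 37/(-32))/4083 = (-7 + 5625 + 421875)*(1/3165) + (5 + 37*(-1/32))*(1/4083) = 427493*(1/3165) + (5 - 37/32)*(1/4083) = 427493/3165 + (123/32)*(1/4083) = 427493/3165 + 41/43552 = 18618304901/137842080 ≈ 135.07)
sqrt((-16624 - (3874 + H)) - 32936) = sqrt((-16624 - (3874 + 18618304901/137842080)) - 32936) = sqrt((-16624 - 1*552618522821/137842080) - 32936) = sqrt((-16624 - 552618522821/137842080) - 32936) = sqrt(-2844105260741/137842080 - 32936) = sqrt(-7384072007621/137842080) = I*sqrt(63614740275015905730)/34460520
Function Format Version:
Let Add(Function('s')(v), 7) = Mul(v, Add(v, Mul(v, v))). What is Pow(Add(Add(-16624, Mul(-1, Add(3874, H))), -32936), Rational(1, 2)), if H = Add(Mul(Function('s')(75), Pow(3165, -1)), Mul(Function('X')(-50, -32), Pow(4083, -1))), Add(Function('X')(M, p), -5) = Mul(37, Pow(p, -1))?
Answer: Mul(Rational(1, 34460520), I, Pow(63614740275015905730, Rational(1, 2))) ≈ Mul(231.45, I)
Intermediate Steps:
Function('X')(M, p) = Add(5, Mul(37, Pow(p, -1)))
Function('s')(v) = Add(-7, Mul(v, Add(v, Pow(v, 2)))) (Function('s')(v) = Add(-7, Mul(v, Add(v, Mul(v, v)))) = Add(-7, Mul(v, Add(v, Pow(v, 2)))))
H = Rational(18618304901, 137842080) (H = Add(Mul(Add(-7, Pow(75, 2), Pow(75, 3)), Pow(3165, -1)), Mul(Add(5, Mul(37, Pow(-32, -1))), Pow(4083, -1))) = Add(Mul(Add(-7, 5625, 421875), Rational(1, 3165)), Mul(Add(5, Mul(37, Rational(-1, 32))), Rational(1, 4083))) = Add(Mul(427493, Rational(1, 3165)), Mul(Add(5, Rational(-37, 32)), Rational(1, 4083))) = Add(Rational(427493, 3165), Mul(Rational(123, 32), Rational(1, 4083))) = Add(Rational(427493, 3165), Rational(41, 43552)) = Rational(18618304901, 137842080) ≈ 135.07)
Pow(Add(Add(-16624, Mul(-1, Add(3874, H))), -32936), Rational(1, 2)) = Pow(Add(Add(-16624, Mul(-1, Add(3874, Rational(18618304901, 137842080)))), -32936), Rational(1, 2)) = Pow(Add(Add(-16624, Mul(-1, Rational(552618522821, 137842080))), -32936), Rational(1, 2)) = Pow(Add(Add(-16624, Rational(-552618522821, 137842080)), -32936), Rational(1, 2)) = Pow(Add(Rational(-2844105260741, 137842080), -32936), Rational(1, 2)) = Pow(Rational(-7384072007621, 137842080), Rational(1, 2)) = Mul(Rational(1, 34460520), I, Pow(63614740275015905730, Rational(1, 2)))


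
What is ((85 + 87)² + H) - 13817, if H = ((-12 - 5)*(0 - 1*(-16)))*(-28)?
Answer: 23383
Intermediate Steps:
H = 7616 (H = -17*(0 + 16)*(-28) = -17*16*(-28) = -272*(-28) = 7616)
((85 + 87)² + H) - 13817 = ((85 + 87)² + 7616) - 13817 = (172² + 7616) - 13817 = (29584 + 7616) - 13817 = 37200 - 13817 = 23383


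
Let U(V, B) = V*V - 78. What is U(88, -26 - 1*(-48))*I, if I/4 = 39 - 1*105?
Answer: -2023824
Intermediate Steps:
U(V, B) = -78 + V² (U(V, B) = V² - 78 = -78 + V²)
I = -264 (I = 4*(39 - 1*105) = 4*(39 - 105) = 4*(-66) = -264)
U(88, -26 - 1*(-48))*I = (-78 + 88²)*(-264) = (-78 + 7744)*(-264) = 7666*(-264) = -2023824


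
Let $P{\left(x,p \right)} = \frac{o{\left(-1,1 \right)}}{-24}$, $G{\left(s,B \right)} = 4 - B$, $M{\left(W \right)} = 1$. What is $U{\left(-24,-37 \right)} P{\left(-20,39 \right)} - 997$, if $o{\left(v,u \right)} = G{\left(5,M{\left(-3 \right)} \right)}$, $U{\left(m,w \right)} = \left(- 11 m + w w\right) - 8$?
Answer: $- \frac{9601}{8} \approx -1200.1$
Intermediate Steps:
$U{\left(m,w \right)} = -8 + w^{2} - 11 m$ ($U{\left(m,w \right)} = \left(- 11 m + w^{2}\right) - 8 = \left(w^{2} - 11 m\right) - 8 = -8 + w^{2} - 11 m$)
$o{\left(v,u \right)} = 3$ ($o{\left(v,u \right)} = 4 - 1 = 3$)
$P{\left(x,p \right)} = - \frac{1}{8}$ ($P{\left(x,p \right)} = \frac{3}{-24} = 3 \left(- \frac{1}{24}\right) = - \frac{1}{8}$)
$U{\left(-24,-37 \right)} P{\left(-20,39 \right)} - 997 = \left(-8 + \left(-37\right)^{2} - -264\right) \left(- \frac{1}{8}\right) - 997 = \left(-8 + 1369 + 264\right) \left(- \frac{1}{8}\right) - 997 = 1625 \left(- \frac{1}{8}\right) - 997 = - \frac{1625}{8} - 997 = - \frac{9601}{8}$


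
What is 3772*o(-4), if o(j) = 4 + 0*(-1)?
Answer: 15088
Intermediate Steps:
o(j) = 4 (o(j) = 4 + 0 = 4)
3772*o(-4) = 3772*4 = 15088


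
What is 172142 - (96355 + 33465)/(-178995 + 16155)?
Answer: 1401586655/8142 ≈ 1.7214e+5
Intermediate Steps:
172142 - (96355 + 33465)/(-178995 + 16155) = 172142 - 129820/(-162840) = 172142 - 129820*(-1)/162840 = 172142 - 1*(-6491/8142) = 172142 + 6491/8142 = 1401586655/8142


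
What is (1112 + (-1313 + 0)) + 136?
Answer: -65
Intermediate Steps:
(1112 + (-1313 + 0)) + 136 = (1112 - 1313) + 136 = -201 + 136 = -65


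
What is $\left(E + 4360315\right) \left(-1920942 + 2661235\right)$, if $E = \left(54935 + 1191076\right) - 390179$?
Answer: $3861477111071$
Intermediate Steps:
$E = 855832$ ($E = 1246011 - 390179 = 855832$)
$\left(E + 4360315\right) \left(-1920942 + 2661235\right) = \left(855832 + 4360315\right) \left(-1920942 + 2661235\right) = 5216147 \cdot 740293 = 3861477111071$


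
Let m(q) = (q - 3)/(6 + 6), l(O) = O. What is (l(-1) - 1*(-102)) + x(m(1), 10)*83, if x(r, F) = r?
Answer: 523/6 ≈ 87.167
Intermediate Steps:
m(q) = -¼ + q/12 (m(q) = (-3 + q)/12 = (-3 + q)*(1/12) = -¼ + q/12)
(l(-1) - 1*(-102)) + x(m(1), 10)*83 = (-1 - 1*(-102)) + (-¼ + (1/12)*1)*83 = (-1 + 102) + (-¼ + 1/12)*83 = 101 - ⅙*83 = 101 - 83/6 = 523/6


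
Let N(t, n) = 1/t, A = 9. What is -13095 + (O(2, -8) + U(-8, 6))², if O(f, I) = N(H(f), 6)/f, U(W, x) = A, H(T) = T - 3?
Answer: -52091/4 ≈ -13023.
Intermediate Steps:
H(T) = -3 + T
U(W, x) = 9
O(f, I) = 1/(f*(-3 + f)) (O(f, I) = 1/((-3 + f)*f) = 1/(f*(-3 + f)))
-13095 + (O(2, -8) + U(-8, 6))² = -13095 + (1/(2*(-3 + 2)) + 9)² = -13095 + ((½)/(-1) + 9)² = -13095 + ((½)*(-1) + 9)² = -13095 + (-½ + 9)² = -13095 + (17/2)² = -13095 + 289/4 = -52091/4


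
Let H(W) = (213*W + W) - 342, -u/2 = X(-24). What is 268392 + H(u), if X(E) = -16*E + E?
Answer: 113970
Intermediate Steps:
X(E) = -15*E
u = -720 (u = -(-30)*(-24) = -2*360 = -720)
H(W) = -342 + 214*W (H(W) = 214*W - 342 = -342 + 214*W)
268392 + H(u) = 268392 + (-342 + 214*(-720)) = 268392 + (-342 - 154080) = 268392 - 154422 = 113970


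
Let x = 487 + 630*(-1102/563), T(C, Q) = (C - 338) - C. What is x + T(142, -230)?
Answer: -610373/563 ≈ -1084.1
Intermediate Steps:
T(C, Q) = -338 (T(C, Q) = (-338 + C) - C = -338)
x = -420079/563 (x = 487 + 630*(-1102*1/563) = 487 + 630*(-1102/563) = 487 - 694260/563 = -420079/563 ≈ -746.14)
x + T(142, -230) = -420079/563 - 338 = -610373/563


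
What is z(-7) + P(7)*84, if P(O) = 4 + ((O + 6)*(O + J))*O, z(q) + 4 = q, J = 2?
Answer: 69121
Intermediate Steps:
z(q) = -4 + q
P(O) = 4 + O*(2 + O)*(6 + O) (P(O) = 4 + ((O + 6)*(O + 2))*O = 4 + ((6 + O)*(2 + O))*O = 4 + ((2 + O)*(6 + O))*O = 4 + O*(2 + O)*(6 + O))
z(-7) + P(7)*84 = (-4 - 7) + (4 + 7**3 + 8*7**2 + 12*7)*84 = -11 + (4 + 343 + 8*49 + 84)*84 = -11 + (4 + 343 + 392 + 84)*84 = -11 + 823*84 = -11 + 69132 = 69121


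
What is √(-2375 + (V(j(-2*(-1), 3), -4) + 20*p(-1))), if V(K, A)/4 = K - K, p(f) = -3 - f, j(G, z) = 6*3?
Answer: I*√2415 ≈ 49.143*I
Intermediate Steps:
j(G, z) = 18
V(K, A) = 0 (V(K, A) = 4*(K - K) = 4*0 = 0)
√(-2375 + (V(j(-2*(-1), 3), -4) + 20*p(-1))) = √(-2375 + (0 + 20*(-3 - 1*(-1)))) = √(-2375 + (0 + 20*(-3 + 1))) = √(-2375 + (0 + 20*(-2))) = √(-2375 + (0 - 40)) = √(-2375 - 40) = √(-2415) = I*√2415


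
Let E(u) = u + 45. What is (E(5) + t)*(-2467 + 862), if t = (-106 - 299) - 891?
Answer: 1999830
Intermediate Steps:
E(u) = 45 + u
t = -1296 (t = -405 - 891 = -1296)
(E(5) + t)*(-2467 + 862) = ((45 + 5) - 1296)*(-2467 + 862) = (50 - 1296)*(-1605) = -1246*(-1605) = 1999830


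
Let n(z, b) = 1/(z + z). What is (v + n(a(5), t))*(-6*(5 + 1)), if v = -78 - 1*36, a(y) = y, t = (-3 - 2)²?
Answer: 20502/5 ≈ 4100.4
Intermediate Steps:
t = 25 (t = (-5)² = 25)
n(z, b) = 1/(2*z)
v = -114 (v = -78 - 36 = -114)
(v + n(a(5), t))*(-6*(5 + 1)) = (-114 + (½)/5)*(-6*(5 + 1)) = (-114 + (½)*(⅕))*(-6*6) = (-114 + ⅒)*(-36) = -1139/10*(-36) = 20502/5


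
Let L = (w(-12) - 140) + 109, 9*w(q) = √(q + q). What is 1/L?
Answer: -837/25955 - 6*I*√6/25955 ≈ -0.032248 - 0.00056625*I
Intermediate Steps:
w(q) = √2*√q/9 (w(q) = √(q + q)/9 = √(2*q)/9 = (√2*√q)/9 = √2*√q/9)
L = -31 + 2*I*√6/9 (L = (√2*√(-12)/9 - 140) + 109 = (√2*(2*I*√3)/9 - 140) + 109 = (2*I*√6/9 - 140) + 109 = (-140 + 2*I*√6/9) + 109 = -31 + 2*I*√6/9 ≈ -31.0 + 0.54433*I)
1/L = 1/(-31 + 2*I*√6/9)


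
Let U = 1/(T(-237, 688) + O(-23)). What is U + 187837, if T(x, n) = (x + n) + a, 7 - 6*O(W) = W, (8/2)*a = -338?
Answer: 139562893/743 ≈ 1.8784e+5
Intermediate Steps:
a = -169/2 (a = (¼)*(-338) = -169/2 ≈ -84.500)
O(W) = 7/6 - W/6
T(x, n) = -169/2 + n + x (T(x, n) = (x + n) - 169/2 = (n + x) - 169/2 = -169/2 + n + x)
U = 2/743 (U = 1/((-169/2 + 688 - 237) + (7/6 - ⅙*(-23))) = 1/(733/2 + (7/6 + 23/6)) = 1/(733/2 + 5) = 1/(743/2) = 2/743 ≈ 0.0026918)
U + 187837 = 2/743 + 187837 = 139562893/743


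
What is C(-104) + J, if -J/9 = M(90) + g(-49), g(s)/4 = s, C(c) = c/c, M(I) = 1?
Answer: 1756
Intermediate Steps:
C(c) = 1
g(s) = 4*s
J = 1755 (J = -9*(1 + 4*(-49)) = -9*(1 - 196) = -9*(-195) = 1755)
C(-104) + J = 1 + 1755 = 1756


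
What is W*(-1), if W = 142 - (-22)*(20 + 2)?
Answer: -626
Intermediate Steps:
W = 626 (W = 142 - (-22)*22 = 142 - 1*(-484) = 142 + 484 = 626)
W*(-1) = 626*(-1) = -626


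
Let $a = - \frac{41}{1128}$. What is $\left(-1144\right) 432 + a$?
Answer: $- \frac{557466665}{1128} \approx -4.9421 \cdot 10^{5}$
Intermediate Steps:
$a = - \frac{41}{1128}$ ($a = \left(-41\right) \frac{1}{1128} = - \frac{41}{1128} \approx -0.036348$)
$\left(-1144\right) 432 + a = \left(-1144\right) 432 - \frac{41}{1128} = -494208 - \frac{41}{1128} = - \frac{557466665}{1128}$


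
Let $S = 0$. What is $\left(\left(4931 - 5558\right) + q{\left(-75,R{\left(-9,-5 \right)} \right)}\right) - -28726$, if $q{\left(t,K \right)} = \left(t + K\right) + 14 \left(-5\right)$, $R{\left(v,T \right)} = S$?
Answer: $27954$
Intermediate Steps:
$R{\left(v,T \right)} = 0$
$q{\left(t,K \right)} = -70 + K + t$ ($q{\left(t,K \right)} = \left(K + t\right) - 70 = -70 + K + t$)
$\left(\left(4931 - 5558\right) + q{\left(-75,R{\left(-9,-5 \right)} \right)}\right) - -28726 = \left(\left(4931 - 5558\right) - 145\right) - -28726 = \left(-627 - 145\right) + 28726 = -772 + 28726 = 27954$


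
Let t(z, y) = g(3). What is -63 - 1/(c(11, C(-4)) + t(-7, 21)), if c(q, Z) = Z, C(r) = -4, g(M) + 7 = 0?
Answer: -692/11 ≈ -62.909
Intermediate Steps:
g(M) = -7 (g(M) = -7 + 0 = -7)
t(z, y) = -7
-63 - 1/(c(11, C(-4)) + t(-7, 21)) = -63 - 1/(-4 - 7) = -63 - 1/(-11) = -63 - 1*(-1/11) = -63 + 1/11 = -692/11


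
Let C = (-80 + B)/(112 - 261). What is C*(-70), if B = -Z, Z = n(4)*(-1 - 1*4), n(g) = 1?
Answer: -5250/149 ≈ -35.235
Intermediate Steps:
Z = -5 (Z = 1*(-1 - 1*4) = 1*(-1 - 4) = 1*(-5) = -5)
B = 5 (B = -1*(-5) = 5)
C = 75/149 (C = (-80 + 5)/(112 - 261) = -75/(-149) = -75*(-1/149) = 75/149 ≈ 0.50336)
C*(-70) = (75/149)*(-70) = -5250/149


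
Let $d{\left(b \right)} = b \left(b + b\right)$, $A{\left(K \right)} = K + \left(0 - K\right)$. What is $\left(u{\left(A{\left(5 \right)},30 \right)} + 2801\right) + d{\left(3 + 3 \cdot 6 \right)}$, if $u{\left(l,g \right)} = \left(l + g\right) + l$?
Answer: $3713$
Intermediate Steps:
$A{\left(K \right)} = 0$ ($A{\left(K \right)} = K - K = 0$)
$d{\left(b \right)} = 2 b^{2}$ ($d{\left(b \right)} = b 2 b = 2 b^{2}$)
$u{\left(l,g \right)} = g + 2 l$ ($u{\left(l,g \right)} = \left(g + l\right) + l = g + 2 l$)
$\left(u{\left(A{\left(5 \right)},30 \right)} + 2801\right) + d{\left(3 + 3 \cdot 6 \right)} = \left(\left(30 + 2 \cdot 0\right) + 2801\right) + 2 \left(3 + 3 \cdot 6\right)^{2} = \left(\left(30 + 0\right) + 2801\right) + 2 \left(3 + 18\right)^{2} = \left(30 + 2801\right) + 2 \cdot 21^{2} = 2831 + 2 \cdot 441 = 2831 + 882 = 3713$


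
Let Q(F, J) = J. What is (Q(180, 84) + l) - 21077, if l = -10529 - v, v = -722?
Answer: -30800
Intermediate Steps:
l = -9807 (l = -10529 - 1*(-722) = -10529 + 722 = -9807)
(Q(180, 84) + l) - 21077 = (84 - 9807) - 21077 = -9723 - 21077 = -30800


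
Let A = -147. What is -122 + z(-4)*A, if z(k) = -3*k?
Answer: -1886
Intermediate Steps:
-122 + z(-4)*A = -122 - 3*(-4)*(-147) = -122 + 12*(-147) = -122 - 1764 = -1886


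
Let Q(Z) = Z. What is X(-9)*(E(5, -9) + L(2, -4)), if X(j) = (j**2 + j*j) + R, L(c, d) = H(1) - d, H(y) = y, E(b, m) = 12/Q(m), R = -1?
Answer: 1771/3 ≈ 590.33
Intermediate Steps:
E(b, m) = 12/m
L(c, d) = 1 - d
X(j) = -1 + 2*j**2 (X(j) = (j**2 + j*j) - 1 = (j**2 + j**2) - 1 = 2*j**2 - 1 = -1 + 2*j**2)
X(-9)*(E(5, -9) + L(2, -4)) = (-1 + 2*(-9)**2)*(12/(-9) + (1 - 1*(-4))) = (-1 + 2*81)*(12*(-1/9) + (1 + 4)) = (-1 + 162)*(-4/3 + 5) = 161*(11/3) = 1771/3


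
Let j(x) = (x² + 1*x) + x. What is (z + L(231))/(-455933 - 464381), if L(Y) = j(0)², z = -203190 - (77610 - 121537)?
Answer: 159263/920314 ≈ 0.17305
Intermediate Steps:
j(x) = x² + 2*x (j(x) = (x² + x) + x = (x + x²) + x = x² + 2*x)
z = -159263 (z = -203190 - 1*(-43927) = -203190 + 43927 = -159263)
L(Y) = 0 (L(Y) = (0*(2 + 0))² = (0*2)² = 0² = 0)
(z + L(231))/(-455933 - 464381) = (-159263 + 0)/(-455933 - 464381) = -159263/(-920314) = -159263*(-1/920314) = 159263/920314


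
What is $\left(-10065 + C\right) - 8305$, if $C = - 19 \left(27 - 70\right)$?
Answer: $-17553$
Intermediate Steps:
$C = 817$ ($C = \left(-19\right) \left(-43\right) = 817$)
$\left(-10065 + C\right) - 8305 = \left(-10065 + 817\right) - 8305 = -9248 - 8305 = -17553$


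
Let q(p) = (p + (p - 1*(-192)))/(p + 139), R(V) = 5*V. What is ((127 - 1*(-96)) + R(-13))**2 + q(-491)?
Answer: 4394059/176 ≈ 24966.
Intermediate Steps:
q(p) = (192 + 2*p)/(139 + p) (q(p) = (p + (p + 192))/(139 + p) = (p + (192 + p))/(139 + p) = (192 + 2*p)/(139 + p))
((127 - 1*(-96)) + R(-13))**2 + q(-491) = ((127 - 1*(-96)) + 5*(-13))**2 + 2*(96 - 491)/(139 - 491) = ((127 + 96) - 65)**2 + 2*(-395)/(-352) = (223 - 65)**2 + 2*(-1/352)*(-395) = 158**2 + 395/176 = 24964 + 395/176 = 4394059/176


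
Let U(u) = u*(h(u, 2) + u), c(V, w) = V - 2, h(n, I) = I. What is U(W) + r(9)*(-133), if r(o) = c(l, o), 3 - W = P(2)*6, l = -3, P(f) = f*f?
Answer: 1064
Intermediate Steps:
P(f) = f²
c(V, w) = -2 + V
W = -21 (W = 3 - 2²*6 = 3 - 4*6 = 3 - 1*24 = 3 - 24 = -21)
r(o) = -5 (r(o) = -2 - 3 = -5)
U(u) = u*(2 + u)
U(W) + r(9)*(-133) = -21*(2 - 21) - 5*(-133) = -21*(-19) + 665 = 399 + 665 = 1064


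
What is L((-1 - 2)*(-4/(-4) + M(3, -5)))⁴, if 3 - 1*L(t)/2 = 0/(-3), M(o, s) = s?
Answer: 1296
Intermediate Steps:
L(t) = 6 (L(t) = 6 - 0/(-3) = 6 - 0*(-1)/3 = 6 - 2*0 = 6 + 0 = 6)
L((-1 - 2)*(-4/(-4) + M(3, -5)))⁴ = 6⁴ = 1296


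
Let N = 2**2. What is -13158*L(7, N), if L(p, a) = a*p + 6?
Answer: -447372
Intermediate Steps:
N = 4
L(p, a) = 6 + a*p
-13158*L(7, N) = -13158*(6 + 4*7) = -13158*(6 + 28) = -13158*34 = -447372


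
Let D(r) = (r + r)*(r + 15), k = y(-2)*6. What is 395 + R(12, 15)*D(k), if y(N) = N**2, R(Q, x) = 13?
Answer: 24731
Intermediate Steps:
k = 24 (k = (-2)**2*6 = 4*6 = 24)
D(r) = 2*r*(15 + r) (D(r) = (2*r)*(15 + r) = 2*r*(15 + r))
395 + R(12, 15)*D(k) = 395 + 13*(2*24*(15 + 24)) = 395 + 13*(2*24*39) = 395 + 13*1872 = 395 + 24336 = 24731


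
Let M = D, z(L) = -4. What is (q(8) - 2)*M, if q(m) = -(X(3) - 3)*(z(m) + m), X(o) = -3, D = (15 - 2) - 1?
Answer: 264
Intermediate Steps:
D = 12 (D = 13 - 1 = 12)
M = 12
q(m) = -24 + 6*m (q(m) = -(-3 - 3)*(-4 + m) = -(-6)*(-4 + m) = -(24 - 6*m) = -24 + 6*m)
(q(8) - 2)*M = ((-24 + 6*8) - 2)*12 = ((-24 + 48) - 2)*12 = (24 - 2)*12 = 22*12 = 264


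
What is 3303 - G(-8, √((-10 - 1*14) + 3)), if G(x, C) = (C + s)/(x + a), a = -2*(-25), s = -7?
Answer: 19819/6 - I*√21/42 ≈ 3303.2 - 0.10911*I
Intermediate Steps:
a = 50
G(x, C) = (-7 + C)/(50 + x) (G(x, C) = (C - 7)/(x + 50) = (-7 + C)/(50 + x))
3303 - G(-8, √((-10 - 1*14) + 3)) = 3303 - (-7 + √((-10 - 1*14) + 3))/(50 - 8) = 3303 - (-7 + √((-10 - 14) + 3))/42 = 3303 - (-7 + √(-24 + 3))/42 = 3303 - (-7 + √(-21))/42 = 3303 - (-7 + I*√21)/42 = 3303 - (-⅙ + I*√21/42) = 3303 + (⅙ - I*√21/42) = 19819/6 - I*√21/42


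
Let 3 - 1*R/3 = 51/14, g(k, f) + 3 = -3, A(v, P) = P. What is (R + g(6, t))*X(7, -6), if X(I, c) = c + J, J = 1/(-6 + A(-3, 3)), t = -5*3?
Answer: 703/14 ≈ 50.214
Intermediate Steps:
t = -15
J = -⅓ (J = 1/(-6 + 3) = 1/(-3) = -⅓ ≈ -0.33333)
g(k, f) = -6 (g(k, f) = -3 - 3 = -6)
R = -27/14 (R = 9 - 153/14 = -27/14 ≈ -1.9286)
X(I, c) = -⅓ + c (X(I, c) = c - ⅓ = -⅓ + c)
(R + g(6, t))*X(7, -6) = (-27/14 - 6)*(-⅓ - 6) = -111/14*(-19/3) = 703/14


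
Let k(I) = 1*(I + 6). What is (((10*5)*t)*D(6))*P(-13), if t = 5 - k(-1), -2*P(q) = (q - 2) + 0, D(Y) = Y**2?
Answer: 0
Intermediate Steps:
P(q) = 1 - q/2 (P(q) = -((q - 2) + 0)/2 = -((-2 + q) + 0)/2 = -(-2 + q)/2 = 1 - q/2)
k(I) = 6 + I (k(I) = 1*(6 + I) = 6 + I)
t = 0 (t = 5 - (6 - 1) = 5 - 1*5 = 5 - 5 = 0)
(((10*5)*t)*D(6))*P(-13) = (((10*5)*0)*6**2)*(1 - 1/2*(-13)) = ((50*0)*36)*(1 + 13/2) = (0*36)*(15/2) = 0*(15/2) = 0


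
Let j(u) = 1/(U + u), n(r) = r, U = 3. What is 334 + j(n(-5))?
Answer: 667/2 ≈ 333.50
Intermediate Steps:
j(u) = 1/(3 + u)
334 + j(n(-5)) = 334 + 1/(3 - 5) = 334 + 1/(-2) = 334 - 1/2 = 667/2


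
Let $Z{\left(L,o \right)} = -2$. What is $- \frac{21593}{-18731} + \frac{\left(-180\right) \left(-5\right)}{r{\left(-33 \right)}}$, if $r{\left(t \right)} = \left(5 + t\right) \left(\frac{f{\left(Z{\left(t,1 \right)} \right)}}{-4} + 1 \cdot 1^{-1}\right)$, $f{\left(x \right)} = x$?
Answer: $- \frac{2658499}{131117} \approx -20.276$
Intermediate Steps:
$r{\left(t \right)} = \frac{15}{2} + \frac{3 t}{2}$ ($r{\left(t \right)} = \left(5 + t\right) \left(- \frac{2}{-4} + 1 \cdot 1^{-1}\right) = \left(5 + t\right) \left(\left(-2\right) \left(- \frac{1}{4}\right) + 1 \cdot 1\right) = \left(5 + t\right) \left(\frac{1}{2} + 1\right) = \left(5 + t\right) \frac{3}{2} = \frac{15}{2} + \frac{3 t}{2}$)
$- \frac{21593}{-18731} + \frac{\left(-180\right) \left(-5\right)}{r{\left(-33 \right)}} = - \frac{21593}{-18731} + \frac{\left(-180\right) \left(-5\right)}{\frac{15}{2} + \frac{3}{2} \left(-33\right)} = \left(-21593\right) \left(- \frac{1}{18731}\right) + \frac{900}{\frac{15}{2} - \frac{99}{2}} = \frac{21593}{18731} + \frac{900}{-42} = \frac{21593}{18731} + 900 \left(- \frac{1}{42}\right) = \frac{21593}{18731} - \frac{150}{7} = - \frac{2658499}{131117}$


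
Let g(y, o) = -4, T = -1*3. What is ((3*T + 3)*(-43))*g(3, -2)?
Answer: -1032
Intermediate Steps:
T = -3
((3*T + 3)*(-43))*g(3, -2) = ((3*(-3) + 3)*(-43))*(-4) = ((-9 + 3)*(-43))*(-4) = -6*(-43)*(-4) = 258*(-4) = -1032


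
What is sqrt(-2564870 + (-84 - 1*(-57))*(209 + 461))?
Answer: 4*I*sqrt(161435) ≈ 1607.2*I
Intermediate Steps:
sqrt(-2564870 + (-84 - 1*(-57))*(209 + 461)) = sqrt(-2564870 + (-84 + 57)*670) = sqrt(-2564870 - 27*670) = sqrt(-2564870 - 18090) = sqrt(-2582960) = 4*I*sqrt(161435)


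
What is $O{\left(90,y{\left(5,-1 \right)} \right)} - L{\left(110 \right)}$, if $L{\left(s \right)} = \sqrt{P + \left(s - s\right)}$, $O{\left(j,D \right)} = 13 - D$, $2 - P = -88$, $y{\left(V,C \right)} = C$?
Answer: $14 - 3 \sqrt{10} \approx 4.5132$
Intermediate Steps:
$P = 90$ ($P = 2 - -88 = 2 + 88 = 90$)
$L{\left(s \right)} = 3 \sqrt{10}$ ($L{\left(s \right)} = \sqrt{90 + \left(s - s\right)} = \sqrt{90 + 0} = \sqrt{90} = 3 \sqrt{10}$)
$O{\left(90,y{\left(5,-1 \right)} \right)} - L{\left(110 \right)} = \left(13 - -1\right) - 3 \sqrt{10} = \left(13 + 1\right) - 3 \sqrt{10} = 14 - 3 \sqrt{10}$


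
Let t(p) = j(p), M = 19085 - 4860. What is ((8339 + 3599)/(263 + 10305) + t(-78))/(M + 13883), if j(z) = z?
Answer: -406183/148522672 ≈ -0.0027348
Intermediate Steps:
M = 14225
t(p) = p
((8339 + 3599)/(263 + 10305) + t(-78))/(M + 13883) = ((8339 + 3599)/(263 + 10305) - 78)/(14225 + 13883) = (11938/10568 - 78)/28108 = (11938*(1/10568) - 78)*(1/28108) = (5969/5284 - 78)*(1/28108) = -406183/5284*1/28108 = -406183/148522672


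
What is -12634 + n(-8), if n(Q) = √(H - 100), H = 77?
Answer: -12634 + I*√23 ≈ -12634.0 + 4.7958*I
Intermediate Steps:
n(Q) = I*√23 (n(Q) = √(77 - 100) = √(-23) = I*√23)
-12634 + n(-8) = -12634 + I*√23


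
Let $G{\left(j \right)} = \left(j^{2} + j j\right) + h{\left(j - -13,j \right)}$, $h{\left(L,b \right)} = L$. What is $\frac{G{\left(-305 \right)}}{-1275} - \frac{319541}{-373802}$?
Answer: $- \frac{69029297141}{476597550} \approx -144.84$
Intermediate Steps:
$G{\left(j \right)} = 13 + j + 2 j^{2}$ ($G{\left(j \right)} = \left(j^{2} + j j\right) + \left(j - -13\right) = \left(j^{2} + j^{2}\right) + \left(j + 13\right) = 2 j^{2} + \left(13 + j\right) = 13 + j + 2 j^{2}$)
$\frac{G{\left(-305 \right)}}{-1275} - \frac{319541}{-373802} = \frac{13 - 305 + 2 \left(-305\right)^{2}}{-1275} - \frac{319541}{-373802} = \left(13 - 305 + 2 \cdot 93025\right) \left(- \frac{1}{1275}\right) - - \frac{319541}{373802} = \left(13 - 305 + 186050\right) \left(- \frac{1}{1275}\right) + \frac{319541}{373802} = 185758 \left(- \frac{1}{1275}\right) + \frac{319541}{373802} = - \frac{185758}{1275} + \frac{319541}{373802} = - \frac{69029297141}{476597550}$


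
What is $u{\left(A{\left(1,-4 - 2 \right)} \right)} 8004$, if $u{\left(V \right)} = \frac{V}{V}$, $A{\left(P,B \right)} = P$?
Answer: $8004$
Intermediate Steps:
$u{\left(V \right)} = 1$
$u{\left(A{\left(1,-4 - 2 \right)} \right)} 8004 = 1 \cdot 8004 = 8004$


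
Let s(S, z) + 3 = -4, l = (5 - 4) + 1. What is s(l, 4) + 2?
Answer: -5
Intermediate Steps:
l = 2 (l = 1 + 1 = 2)
s(S, z) = -7 (s(S, z) = -3 - 4 = -7)
s(l, 4) + 2 = -7 + 2 = -5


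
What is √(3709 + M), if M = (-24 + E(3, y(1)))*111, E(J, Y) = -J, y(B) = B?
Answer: 2*√178 ≈ 26.683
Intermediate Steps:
M = -2997 (M = (-24 - 1*3)*111 = (-24 - 3)*111 = -27*111 = -2997)
√(3709 + M) = √(3709 - 2997) = √712 = 2*√178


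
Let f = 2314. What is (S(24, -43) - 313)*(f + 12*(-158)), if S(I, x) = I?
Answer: -120802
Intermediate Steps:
(S(24, -43) - 313)*(f + 12*(-158)) = (24 - 313)*(2314 + 12*(-158)) = -289*(2314 - 1896) = -289*418 = -120802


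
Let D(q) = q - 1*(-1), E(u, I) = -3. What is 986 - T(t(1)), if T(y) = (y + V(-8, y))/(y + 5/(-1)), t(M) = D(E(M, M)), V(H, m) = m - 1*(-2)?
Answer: 6900/7 ≈ 985.71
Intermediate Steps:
V(H, m) = 2 + m (V(H, m) = m + 2 = 2 + m)
D(q) = 1 + q (D(q) = q + 1 = 1 + q)
t(M) = -2 (t(M) = 1 - 3 = -2)
T(y) = (2 + 2*y)/(-5 + y) (T(y) = (y + (2 + y))/(y + 5/(-1)) = (2 + 2*y)/(y + 5*(-1)) = (2 + 2*y)/(y - 5) = (2 + 2*y)/(-5 + y))
986 - T(t(1)) = 986 - 2*(1 - 2)/(-5 - 2) = 986 - 2*(-1)/(-7) = 986 - 2*(-1)*(-1)/7 = 986 - 1*2/7 = 986 - 2/7 = 6900/7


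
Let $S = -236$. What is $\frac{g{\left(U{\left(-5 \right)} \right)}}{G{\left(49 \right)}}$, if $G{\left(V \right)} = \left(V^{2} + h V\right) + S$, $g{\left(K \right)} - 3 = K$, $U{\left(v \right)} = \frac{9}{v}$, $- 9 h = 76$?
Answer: $\frac{54}{78805} \approx 0.00068524$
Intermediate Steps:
$h = - \frac{76}{9}$ ($h = \left(- \frac{1}{9}\right) 76 = - \frac{76}{9} \approx -8.4444$)
$g{\left(K \right)} = 3 + K$
$G{\left(V \right)} = -236 + V^{2} - \frac{76 V}{9}$ ($G{\left(V \right)} = \left(V^{2} - \frac{76 V}{9}\right) - 236 = -236 + V^{2} - \frac{76 V}{9}$)
$\frac{g{\left(U{\left(-5 \right)} \right)}}{G{\left(49 \right)}} = \frac{3 + \frac{9}{-5}}{-236 + 49^{2} - \frac{3724}{9}} = \frac{3 + 9 \left(- \frac{1}{5}\right)}{-236 + 2401 - \frac{3724}{9}} = \frac{3 - \frac{9}{5}}{\frac{15761}{9}} = \frac{6}{5} \cdot \frac{9}{15761} = \frac{54}{78805}$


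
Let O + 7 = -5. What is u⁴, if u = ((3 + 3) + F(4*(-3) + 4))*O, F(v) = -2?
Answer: 5308416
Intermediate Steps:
O = -12 (O = -7 - 5 = -12)
u = -48 (u = ((3 + 3) - 2)*(-12) = (6 - 2)*(-12) = 4*(-12) = -48)
u⁴ = (-48)⁴ = 5308416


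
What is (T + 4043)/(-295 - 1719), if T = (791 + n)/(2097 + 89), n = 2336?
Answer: -8841125/4402604 ≈ -2.0082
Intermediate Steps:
T = 3127/2186 (T = (791 + 2336)/(2097 + 89) = 3127/2186 ≈ 1.4305)
(T + 4043)/(-295 - 1719) = (3127/2186 + 4043)/(-295 - 1719) = (8841125/2186)/(-2014) = (8841125/2186)*(-1/2014) = -8841125/4402604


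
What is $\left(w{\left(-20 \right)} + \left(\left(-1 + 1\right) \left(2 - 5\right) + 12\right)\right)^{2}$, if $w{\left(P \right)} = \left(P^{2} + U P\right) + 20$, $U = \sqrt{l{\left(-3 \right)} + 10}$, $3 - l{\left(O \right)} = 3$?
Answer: $190624 - 17280 \sqrt{10} \approx 1.3598 \cdot 10^{5}$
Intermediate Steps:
$l{\left(O \right)} = 0$ ($l{\left(O \right)} = 3 - 3 = 0$)
$U = \sqrt{10}$ ($U = \sqrt{0 + 10} = \sqrt{10} \approx 3.1623$)
$w{\left(P \right)} = 20 + P^{2} + P \sqrt{10}$ ($w{\left(P \right)} = \left(P^{2} + \sqrt{10} P\right) + 20 = \left(P^{2} + P \sqrt{10}\right) + 20 = 20 + P^{2} + P \sqrt{10}$)
$\left(w{\left(-20 \right)} + \left(\left(-1 + 1\right) \left(2 - 5\right) + 12\right)\right)^{2} = \left(\left(20 + \left(-20\right)^{2} - 20 \sqrt{10}\right) + \left(\left(-1 + 1\right) \left(2 - 5\right) + 12\right)\right)^{2} = \left(\left(20 + 400 - 20 \sqrt{10}\right) + \left(0 \left(-3\right) + 12\right)\right)^{2} = \left(\left(420 - 20 \sqrt{10}\right) + \left(0 + 12\right)\right)^{2} = \left(\left(420 - 20 \sqrt{10}\right) + 12\right)^{2} = \left(432 - 20 \sqrt{10}\right)^{2}$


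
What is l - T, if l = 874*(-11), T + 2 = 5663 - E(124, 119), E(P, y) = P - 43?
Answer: -15194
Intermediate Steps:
E(P, y) = -43 + P
T = 5580 (T = -2 + (5663 - (-43 + 124)) = -2 + (5663 - 1*81) = -2 + (5663 - 81) = -2 + 5582 = 5580)
l = -9614
l - T = -9614 - 1*5580 = -9614 - 5580 = -15194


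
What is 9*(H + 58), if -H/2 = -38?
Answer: 1206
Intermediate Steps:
H = 76 (H = -2*(-38) = 76)
9*(H + 58) = 9*(76 + 58) = 9*134 = 1206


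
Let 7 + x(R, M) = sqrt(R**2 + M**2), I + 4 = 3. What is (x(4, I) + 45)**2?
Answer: (38 + sqrt(17))**2 ≈ 1774.4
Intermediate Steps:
I = -1 (I = -4 + 3 = -1)
x(R, M) = -7 + sqrt(M**2 + R**2) (x(R, M) = -7 + sqrt(R**2 + M**2) = -7 + sqrt(M**2 + R**2))
(x(4, I) + 45)**2 = ((-7 + sqrt((-1)**2 + 4**2)) + 45)**2 = ((-7 + sqrt(1 + 16)) + 45)**2 = ((-7 + sqrt(17)) + 45)**2 = (38 + sqrt(17))**2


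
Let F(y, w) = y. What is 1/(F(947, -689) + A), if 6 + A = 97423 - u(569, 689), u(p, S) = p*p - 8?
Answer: -1/225389 ≈ -4.4368e-6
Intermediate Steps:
u(p, S) = -8 + p² (u(p, S) = p² - 8 = -8 + p²)
A = -226336 (A = -6 + (97423 - (-8 + 569²)) = -6 + (97423 - (-8 + 323761)) = -6 + (97423 - 1*323753) = -6 + (97423 - 323753) = -6 - 226330 = -226336)
1/(F(947, -689) + A) = 1/(947 - 226336) = 1/(-225389) = -1/225389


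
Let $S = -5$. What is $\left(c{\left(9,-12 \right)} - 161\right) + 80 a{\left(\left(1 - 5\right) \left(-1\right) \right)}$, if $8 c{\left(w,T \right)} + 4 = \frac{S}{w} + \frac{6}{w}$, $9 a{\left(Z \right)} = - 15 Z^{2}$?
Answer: $- \frac{165227}{72} \approx -2294.8$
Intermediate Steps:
$a{\left(Z \right)} = - \frac{5 Z^{2}}{3}$ ($a{\left(Z \right)} = \frac{\left(-15\right) Z^{2}}{9} = - \frac{5 Z^{2}}{3}$)
$c{\left(w,T \right)} = - \frac{1}{2} + \frac{1}{8 w}$ ($c{\left(w,T \right)} = - \frac{1}{2} + \frac{- \frac{5}{w} + \frac{6}{w}}{8} = - \frac{1}{2} + \frac{1}{8 w}$)
$\left(c{\left(9,-12 \right)} - 161\right) + 80 a{\left(\left(1 - 5\right) \left(-1\right) \right)} = \left(\frac{1 - 36}{8 \cdot 9} - 161\right) + 80 \left(- \frac{5 \left(\left(1 - 5\right) \left(-1\right)\right)^{2}}{3}\right) = \left(\frac{1}{8} \cdot \frac{1}{9} \left(1 - 36\right) - 161\right) + 80 \left(- \frac{5 \left(\left(-4\right) \left(-1\right)\right)^{2}}{3}\right) = \left(\frac{1}{8} \cdot \frac{1}{9} \left(-35\right) - 161\right) + 80 \left(- \frac{5 \cdot 4^{2}}{3}\right) = \left(- \frac{35}{72} - 161\right) + 80 \left(\left(- \frac{5}{3}\right) 16\right) = - \frac{11627}{72} + 80 \left(- \frac{80}{3}\right) = - \frac{11627}{72} - \frac{6400}{3} = - \frac{165227}{72}$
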